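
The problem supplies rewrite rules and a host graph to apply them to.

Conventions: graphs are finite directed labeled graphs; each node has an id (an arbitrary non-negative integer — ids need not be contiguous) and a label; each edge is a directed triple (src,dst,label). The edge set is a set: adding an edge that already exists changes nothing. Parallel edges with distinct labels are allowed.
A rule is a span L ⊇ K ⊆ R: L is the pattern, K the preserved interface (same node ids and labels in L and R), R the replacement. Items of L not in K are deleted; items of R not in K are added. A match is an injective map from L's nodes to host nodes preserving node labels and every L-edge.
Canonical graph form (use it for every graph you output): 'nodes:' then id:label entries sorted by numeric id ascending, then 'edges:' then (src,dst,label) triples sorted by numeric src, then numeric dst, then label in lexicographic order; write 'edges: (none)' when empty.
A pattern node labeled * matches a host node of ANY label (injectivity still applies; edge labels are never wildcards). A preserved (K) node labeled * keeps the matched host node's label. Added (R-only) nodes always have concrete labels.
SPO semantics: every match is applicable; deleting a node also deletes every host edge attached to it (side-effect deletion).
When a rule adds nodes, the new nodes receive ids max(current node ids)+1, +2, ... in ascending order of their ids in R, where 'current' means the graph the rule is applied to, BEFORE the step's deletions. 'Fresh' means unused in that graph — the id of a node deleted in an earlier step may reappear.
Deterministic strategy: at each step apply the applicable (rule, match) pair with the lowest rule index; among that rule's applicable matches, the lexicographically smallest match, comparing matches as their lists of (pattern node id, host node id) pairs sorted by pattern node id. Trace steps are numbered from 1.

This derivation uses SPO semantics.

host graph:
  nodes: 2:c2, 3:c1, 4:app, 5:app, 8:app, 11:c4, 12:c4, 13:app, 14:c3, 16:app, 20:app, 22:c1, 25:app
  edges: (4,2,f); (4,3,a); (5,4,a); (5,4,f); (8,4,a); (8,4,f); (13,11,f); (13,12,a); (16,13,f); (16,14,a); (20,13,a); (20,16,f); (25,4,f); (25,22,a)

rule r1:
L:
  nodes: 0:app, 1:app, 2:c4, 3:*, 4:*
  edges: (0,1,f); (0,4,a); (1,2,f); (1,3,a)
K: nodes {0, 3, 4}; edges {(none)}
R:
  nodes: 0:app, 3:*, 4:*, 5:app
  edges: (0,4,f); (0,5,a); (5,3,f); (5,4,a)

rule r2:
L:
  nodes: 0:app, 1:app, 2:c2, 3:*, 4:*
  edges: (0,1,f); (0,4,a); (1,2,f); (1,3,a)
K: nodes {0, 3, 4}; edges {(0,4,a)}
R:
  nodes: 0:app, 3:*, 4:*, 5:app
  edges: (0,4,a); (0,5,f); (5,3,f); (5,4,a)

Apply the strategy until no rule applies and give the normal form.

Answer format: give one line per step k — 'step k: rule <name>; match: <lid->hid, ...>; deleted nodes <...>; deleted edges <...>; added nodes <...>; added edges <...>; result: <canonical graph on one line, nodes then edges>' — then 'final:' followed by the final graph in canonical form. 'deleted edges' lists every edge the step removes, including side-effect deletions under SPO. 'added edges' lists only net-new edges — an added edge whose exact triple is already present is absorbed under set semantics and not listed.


step 1: rule r1; match: 0->16, 1->13, 2->11, 3->12, 4->14; deleted nodes 11, 13; deleted edges (13,11,f); (13,12,a); (16,13,f); (16,14,a); (20,13,a); added nodes 26; added edges (16,14,f); (16,26,a); (26,12,f); (26,14,a); result: nodes: 2:c2, 3:c1, 4:app, 5:app, 8:app, 12:c4, 14:c3, 16:app, 20:app, 22:c1, 25:app, 26:app edges: (4,2,f); (4,3,a); (5,4,a); (5,4,f); (8,4,a); (8,4,f); (16,14,f); (16,26,a); (20,16,f); (25,4,f); (25,22,a); (26,12,f); (26,14,a)
step 2: rule r2; match: 0->25, 1->4, 2->2, 3->3, 4->22; deleted nodes 2, 4; deleted edges (4,2,f); (4,3,a); (5,4,a); (5,4,f); (8,4,a); (8,4,f); (25,4,f); added nodes 27; added edges (25,27,f); (27,3,f); (27,22,a); result: nodes: 3:c1, 5:app, 8:app, 12:c4, 14:c3, 16:app, 20:app, 22:c1, 25:app, 26:app, 27:app edges: (16,14,f); (16,26,a); (20,16,f); (25,22,a); (25,27,f); (26,12,f); (26,14,a); (27,3,f); (27,22,a)
final:
nodes: 3:c1, 5:app, 8:app, 12:c4, 14:c3, 16:app, 20:app, 22:c1, 25:app, 26:app, 27:app
edges: (16,14,f); (16,26,a); (20,16,f); (25,22,a); (25,27,f); (26,12,f); (26,14,a); (27,3,f); (27,22,a)


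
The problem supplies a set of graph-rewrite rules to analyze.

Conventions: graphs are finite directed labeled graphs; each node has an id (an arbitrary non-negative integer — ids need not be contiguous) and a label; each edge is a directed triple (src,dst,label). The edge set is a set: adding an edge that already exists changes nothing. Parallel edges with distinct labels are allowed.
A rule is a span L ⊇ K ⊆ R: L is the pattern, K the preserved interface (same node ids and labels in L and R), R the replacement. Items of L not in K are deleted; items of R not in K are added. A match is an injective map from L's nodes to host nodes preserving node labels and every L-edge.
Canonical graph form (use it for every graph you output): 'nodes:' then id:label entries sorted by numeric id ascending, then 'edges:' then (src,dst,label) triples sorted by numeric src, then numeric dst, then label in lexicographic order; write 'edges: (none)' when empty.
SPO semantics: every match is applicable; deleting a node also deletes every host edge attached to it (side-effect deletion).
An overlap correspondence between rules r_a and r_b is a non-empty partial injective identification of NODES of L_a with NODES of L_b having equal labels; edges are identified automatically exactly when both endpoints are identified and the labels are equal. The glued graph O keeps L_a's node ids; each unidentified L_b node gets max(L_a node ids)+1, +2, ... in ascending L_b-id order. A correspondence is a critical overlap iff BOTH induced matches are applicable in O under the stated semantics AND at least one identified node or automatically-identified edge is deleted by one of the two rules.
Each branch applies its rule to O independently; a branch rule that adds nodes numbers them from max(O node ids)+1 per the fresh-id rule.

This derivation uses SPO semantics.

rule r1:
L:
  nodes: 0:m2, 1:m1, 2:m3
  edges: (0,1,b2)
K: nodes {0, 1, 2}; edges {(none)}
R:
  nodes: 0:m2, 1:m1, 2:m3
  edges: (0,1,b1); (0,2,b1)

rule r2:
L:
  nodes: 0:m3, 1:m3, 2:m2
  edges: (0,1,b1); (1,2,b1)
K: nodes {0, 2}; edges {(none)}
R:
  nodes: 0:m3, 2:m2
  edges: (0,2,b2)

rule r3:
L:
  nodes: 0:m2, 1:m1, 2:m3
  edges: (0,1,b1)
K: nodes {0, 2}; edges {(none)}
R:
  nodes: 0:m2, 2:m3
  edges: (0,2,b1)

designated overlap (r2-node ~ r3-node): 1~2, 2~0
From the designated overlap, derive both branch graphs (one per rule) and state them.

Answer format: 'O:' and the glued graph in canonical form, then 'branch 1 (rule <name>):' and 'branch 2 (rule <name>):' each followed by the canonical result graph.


O:
nodes: 0:m3, 1:m3, 2:m2, 3:m1
edges: (0,1,b1); (1,2,b1); (2,3,b1)
branch 1 (rule r2):
nodes: 0:m3, 2:m2, 3:m1
edges: (0,2,b2); (2,3,b1)
branch 2 (rule r3):
nodes: 0:m3, 1:m3, 2:m2
edges: (0,1,b1); (1,2,b1); (2,1,b1)


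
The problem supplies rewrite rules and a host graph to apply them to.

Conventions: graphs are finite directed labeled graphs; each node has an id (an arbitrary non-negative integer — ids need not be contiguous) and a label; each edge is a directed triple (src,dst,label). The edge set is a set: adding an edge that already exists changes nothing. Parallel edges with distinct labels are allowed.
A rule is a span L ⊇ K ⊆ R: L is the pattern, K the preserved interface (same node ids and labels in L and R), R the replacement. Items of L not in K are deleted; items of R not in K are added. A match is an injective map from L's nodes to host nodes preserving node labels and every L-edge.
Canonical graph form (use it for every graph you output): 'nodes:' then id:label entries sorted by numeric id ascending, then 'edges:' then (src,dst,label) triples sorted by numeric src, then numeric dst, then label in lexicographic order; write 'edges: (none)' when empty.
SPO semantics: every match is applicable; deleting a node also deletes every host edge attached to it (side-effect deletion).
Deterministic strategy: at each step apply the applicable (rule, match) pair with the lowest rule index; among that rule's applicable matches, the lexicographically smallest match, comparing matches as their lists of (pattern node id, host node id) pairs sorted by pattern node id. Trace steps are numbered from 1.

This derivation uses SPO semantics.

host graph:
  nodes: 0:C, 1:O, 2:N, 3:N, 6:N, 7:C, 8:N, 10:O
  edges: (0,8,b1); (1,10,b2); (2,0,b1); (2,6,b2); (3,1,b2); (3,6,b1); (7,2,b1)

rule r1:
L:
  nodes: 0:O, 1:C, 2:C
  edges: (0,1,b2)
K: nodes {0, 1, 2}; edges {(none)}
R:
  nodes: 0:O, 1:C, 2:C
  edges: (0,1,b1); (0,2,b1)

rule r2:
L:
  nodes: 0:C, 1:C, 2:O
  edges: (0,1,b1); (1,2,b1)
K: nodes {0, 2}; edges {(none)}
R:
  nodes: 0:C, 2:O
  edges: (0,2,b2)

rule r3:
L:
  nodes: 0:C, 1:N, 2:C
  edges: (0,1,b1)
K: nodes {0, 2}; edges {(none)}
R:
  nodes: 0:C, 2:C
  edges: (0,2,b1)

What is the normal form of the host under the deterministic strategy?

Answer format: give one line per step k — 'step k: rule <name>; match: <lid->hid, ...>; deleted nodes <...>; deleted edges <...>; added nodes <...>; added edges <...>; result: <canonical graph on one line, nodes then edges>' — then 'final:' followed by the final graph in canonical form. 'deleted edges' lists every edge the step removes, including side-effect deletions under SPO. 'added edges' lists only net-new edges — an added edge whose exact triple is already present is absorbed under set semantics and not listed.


step 1: rule r3; match: 0->0, 1->8, 2->7; deleted nodes 8; deleted edges (0,8,b1); added nodes (none); added edges (0,7,b1); result: nodes: 0:C, 1:O, 2:N, 3:N, 6:N, 7:C, 10:O edges: (0,7,b1); (1,10,b2); (2,0,b1); (2,6,b2); (3,1,b2); (3,6,b1); (7,2,b1)
step 2: rule r3; match: 0->7, 1->2, 2->0; deleted nodes 2; deleted edges (2,0,b1); (2,6,b2); (7,2,b1); added nodes (none); added edges (7,0,b1); result: nodes: 0:C, 1:O, 3:N, 6:N, 7:C, 10:O edges: (0,7,b1); (1,10,b2); (3,1,b2); (3,6,b1); (7,0,b1)
final:
nodes: 0:C, 1:O, 3:N, 6:N, 7:C, 10:O
edges: (0,7,b1); (1,10,b2); (3,1,b2); (3,6,b1); (7,0,b1)


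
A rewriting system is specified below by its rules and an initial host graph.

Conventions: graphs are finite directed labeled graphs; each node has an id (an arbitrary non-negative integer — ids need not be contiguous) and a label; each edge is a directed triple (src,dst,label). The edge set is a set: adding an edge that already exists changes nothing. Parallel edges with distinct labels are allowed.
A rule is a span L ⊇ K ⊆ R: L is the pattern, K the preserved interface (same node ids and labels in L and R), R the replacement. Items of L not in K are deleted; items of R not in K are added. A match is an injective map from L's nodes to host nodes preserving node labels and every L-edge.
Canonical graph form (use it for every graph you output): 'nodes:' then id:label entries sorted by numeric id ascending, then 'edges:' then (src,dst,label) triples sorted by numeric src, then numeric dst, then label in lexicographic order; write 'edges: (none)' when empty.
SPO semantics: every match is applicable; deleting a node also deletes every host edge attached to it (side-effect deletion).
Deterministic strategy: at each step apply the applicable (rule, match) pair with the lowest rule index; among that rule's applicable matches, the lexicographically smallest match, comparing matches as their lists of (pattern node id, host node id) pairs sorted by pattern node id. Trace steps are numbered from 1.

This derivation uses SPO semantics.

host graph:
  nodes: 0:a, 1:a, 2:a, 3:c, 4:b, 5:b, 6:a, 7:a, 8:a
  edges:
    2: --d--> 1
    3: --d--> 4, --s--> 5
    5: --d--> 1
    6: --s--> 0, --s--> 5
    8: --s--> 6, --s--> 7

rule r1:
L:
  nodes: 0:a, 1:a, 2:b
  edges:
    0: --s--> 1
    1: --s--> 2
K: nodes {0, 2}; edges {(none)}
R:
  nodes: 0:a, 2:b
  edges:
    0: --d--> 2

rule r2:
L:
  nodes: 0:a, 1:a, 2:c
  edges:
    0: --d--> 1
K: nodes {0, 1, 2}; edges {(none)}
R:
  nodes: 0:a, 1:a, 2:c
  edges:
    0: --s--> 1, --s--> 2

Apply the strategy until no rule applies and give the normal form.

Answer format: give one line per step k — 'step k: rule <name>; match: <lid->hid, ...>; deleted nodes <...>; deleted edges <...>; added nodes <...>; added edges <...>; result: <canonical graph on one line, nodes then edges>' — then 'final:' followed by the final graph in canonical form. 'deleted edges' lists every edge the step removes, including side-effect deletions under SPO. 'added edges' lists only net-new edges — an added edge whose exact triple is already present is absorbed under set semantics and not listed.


step 1: rule r1; match: 0->8, 1->6, 2->5; deleted nodes 6; deleted edges (6,0,s); (6,5,s); (8,6,s); added nodes (none); added edges (8,5,d); result: nodes: 0:a, 1:a, 2:a, 3:c, 4:b, 5:b, 7:a, 8:a edges: (2,1,d); (3,4,d); (3,5,s); (5,1,d); (8,5,d); (8,7,s)
step 2: rule r2; match: 0->2, 1->1, 2->3; deleted nodes (none); deleted edges (2,1,d); added nodes (none); added edges (2,1,s); (2,3,s); result: nodes: 0:a, 1:a, 2:a, 3:c, 4:b, 5:b, 7:a, 8:a edges: (2,1,s); (2,3,s); (3,4,d); (3,5,s); (5,1,d); (8,5,d); (8,7,s)
final:
nodes: 0:a, 1:a, 2:a, 3:c, 4:b, 5:b, 7:a, 8:a
edges: (2,1,s); (2,3,s); (3,4,d); (3,5,s); (5,1,d); (8,5,d); (8,7,s)


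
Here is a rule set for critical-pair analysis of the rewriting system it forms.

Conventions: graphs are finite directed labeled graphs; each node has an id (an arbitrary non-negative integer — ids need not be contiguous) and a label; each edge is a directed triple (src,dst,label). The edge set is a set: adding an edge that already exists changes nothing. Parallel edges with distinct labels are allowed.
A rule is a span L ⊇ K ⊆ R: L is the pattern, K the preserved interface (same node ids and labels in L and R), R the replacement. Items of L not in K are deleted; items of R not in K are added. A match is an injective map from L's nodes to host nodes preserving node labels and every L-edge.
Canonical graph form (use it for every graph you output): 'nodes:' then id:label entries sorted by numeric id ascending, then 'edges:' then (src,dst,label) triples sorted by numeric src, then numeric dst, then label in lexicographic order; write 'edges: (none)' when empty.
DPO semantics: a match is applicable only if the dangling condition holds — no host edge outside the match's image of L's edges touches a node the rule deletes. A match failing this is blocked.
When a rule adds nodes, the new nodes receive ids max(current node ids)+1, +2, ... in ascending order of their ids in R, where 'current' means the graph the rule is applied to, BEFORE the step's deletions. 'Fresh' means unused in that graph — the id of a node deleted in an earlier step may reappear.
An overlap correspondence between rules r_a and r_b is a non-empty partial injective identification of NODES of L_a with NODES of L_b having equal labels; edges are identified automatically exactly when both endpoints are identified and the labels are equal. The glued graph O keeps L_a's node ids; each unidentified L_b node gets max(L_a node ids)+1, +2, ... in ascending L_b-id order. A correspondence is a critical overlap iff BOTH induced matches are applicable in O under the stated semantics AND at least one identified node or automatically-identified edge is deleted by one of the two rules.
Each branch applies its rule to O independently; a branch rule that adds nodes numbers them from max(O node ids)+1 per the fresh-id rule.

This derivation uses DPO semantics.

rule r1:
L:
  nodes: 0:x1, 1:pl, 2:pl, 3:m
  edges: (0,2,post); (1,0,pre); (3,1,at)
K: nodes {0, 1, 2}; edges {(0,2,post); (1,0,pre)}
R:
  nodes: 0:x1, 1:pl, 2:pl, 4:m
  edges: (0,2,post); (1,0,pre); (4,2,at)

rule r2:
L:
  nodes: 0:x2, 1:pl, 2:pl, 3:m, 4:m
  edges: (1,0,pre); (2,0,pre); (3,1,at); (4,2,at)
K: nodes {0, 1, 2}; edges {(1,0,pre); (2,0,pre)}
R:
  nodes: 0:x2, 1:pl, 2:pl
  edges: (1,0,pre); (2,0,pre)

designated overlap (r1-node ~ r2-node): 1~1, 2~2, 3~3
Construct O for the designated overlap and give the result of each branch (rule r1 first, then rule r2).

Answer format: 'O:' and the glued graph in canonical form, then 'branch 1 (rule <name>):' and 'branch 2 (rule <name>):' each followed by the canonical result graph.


O:
nodes: 0:x1, 1:pl, 2:pl, 3:m, 4:x2, 5:m
edges: (0,2,post); (1,0,pre); (1,4,pre); (2,4,pre); (3,1,at); (5,2,at)
branch 1 (rule r1):
nodes: 0:x1, 1:pl, 2:pl, 4:x2, 5:m, 6:m
edges: (0,2,post); (1,0,pre); (1,4,pre); (2,4,pre); (5,2,at); (6,2,at)
branch 2 (rule r2):
nodes: 0:x1, 1:pl, 2:pl, 4:x2
edges: (0,2,post); (1,0,pre); (1,4,pre); (2,4,pre)


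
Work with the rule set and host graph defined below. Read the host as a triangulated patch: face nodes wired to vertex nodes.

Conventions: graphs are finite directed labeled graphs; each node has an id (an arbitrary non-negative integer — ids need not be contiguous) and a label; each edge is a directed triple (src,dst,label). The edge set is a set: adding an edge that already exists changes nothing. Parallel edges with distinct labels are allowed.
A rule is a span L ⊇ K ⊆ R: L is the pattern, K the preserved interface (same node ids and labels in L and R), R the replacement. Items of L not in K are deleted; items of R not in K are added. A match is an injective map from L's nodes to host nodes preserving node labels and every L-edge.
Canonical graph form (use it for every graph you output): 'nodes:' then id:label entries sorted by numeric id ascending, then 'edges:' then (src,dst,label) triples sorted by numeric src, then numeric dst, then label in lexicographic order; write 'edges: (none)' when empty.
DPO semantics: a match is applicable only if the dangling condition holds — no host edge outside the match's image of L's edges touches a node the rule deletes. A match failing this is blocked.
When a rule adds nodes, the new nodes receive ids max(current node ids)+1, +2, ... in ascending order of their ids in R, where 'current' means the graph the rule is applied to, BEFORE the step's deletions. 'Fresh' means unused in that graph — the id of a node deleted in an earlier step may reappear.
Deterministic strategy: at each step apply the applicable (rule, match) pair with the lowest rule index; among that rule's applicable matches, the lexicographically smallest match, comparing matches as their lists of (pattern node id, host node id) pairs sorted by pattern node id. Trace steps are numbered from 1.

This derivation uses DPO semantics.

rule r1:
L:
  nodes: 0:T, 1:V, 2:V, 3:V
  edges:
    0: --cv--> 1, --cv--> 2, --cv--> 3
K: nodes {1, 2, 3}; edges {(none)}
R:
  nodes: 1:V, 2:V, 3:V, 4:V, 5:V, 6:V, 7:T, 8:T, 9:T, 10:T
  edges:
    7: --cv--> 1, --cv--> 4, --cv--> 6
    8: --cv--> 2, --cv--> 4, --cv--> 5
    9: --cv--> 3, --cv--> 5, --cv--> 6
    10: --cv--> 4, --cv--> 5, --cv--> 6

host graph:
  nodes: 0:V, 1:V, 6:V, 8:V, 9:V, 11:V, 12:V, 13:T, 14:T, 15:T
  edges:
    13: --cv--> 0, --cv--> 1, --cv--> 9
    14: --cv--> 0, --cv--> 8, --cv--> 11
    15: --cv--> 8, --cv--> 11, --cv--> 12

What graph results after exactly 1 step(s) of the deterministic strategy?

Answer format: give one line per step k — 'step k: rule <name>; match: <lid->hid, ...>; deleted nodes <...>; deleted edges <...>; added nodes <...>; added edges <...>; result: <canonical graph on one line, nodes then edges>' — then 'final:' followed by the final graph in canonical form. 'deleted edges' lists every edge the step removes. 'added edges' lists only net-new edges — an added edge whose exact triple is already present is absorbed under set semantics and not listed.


step 1: rule r1; match: 0->13, 1->0, 2->1, 3->9; deleted nodes 13; deleted edges (13,0,cv); (13,1,cv); (13,9,cv); added nodes 16, 17, 18, 19, 20, 21, 22; added edges (19,0,cv); (19,16,cv); (19,18,cv); (20,1,cv); (20,16,cv); (20,17,cv); (21,9,cv); (21,17,cv); (21,18,cv); (22,16,cv); (22,17,cv); (22,18,cv); result: nodes: 0:V, 1:V, 6:V, 8:V, 9:V, 11:V, 12:V, 14:T, 15:T, 16:V, 17:V, 18:V, 19:T, 20:T, 21:T, 22:T edges: (14,0,cv); (14,8,cv); (14,11,cv); (15,8,cv); (15,11,cv); (15,12,cv); (19,0,cv); (19,16,cv); (19,18,cv); (20,1,cv); (20,16,cv); (20,17,cv); (21,9,cv); (21,17,cv); (21,18,cv); (22,16,cv); (22,17,cv); (22,18,cv)
final:
nodes: 0:V, 1:V, 6:V, 8:V, 9:V, 11:V, 12:V, 14:T, 15:T, 16:V, 17:V, 18:V, 19:T, 20:T, 21:T, 22:T
edges: (14,0,cv); (14,8,cv); (14,11,cv); (15,8,cv); (15,11,cv); (15,12,cv); (19,0,cv); (19,16,cv); (19,18,cv); (20,1,cv); (20,16,cv); (20,17,cv); (21,9,cv); (21,17,cv); (21,18,cv); (22,16,cv); (22,17,cv); (22,18,cv)


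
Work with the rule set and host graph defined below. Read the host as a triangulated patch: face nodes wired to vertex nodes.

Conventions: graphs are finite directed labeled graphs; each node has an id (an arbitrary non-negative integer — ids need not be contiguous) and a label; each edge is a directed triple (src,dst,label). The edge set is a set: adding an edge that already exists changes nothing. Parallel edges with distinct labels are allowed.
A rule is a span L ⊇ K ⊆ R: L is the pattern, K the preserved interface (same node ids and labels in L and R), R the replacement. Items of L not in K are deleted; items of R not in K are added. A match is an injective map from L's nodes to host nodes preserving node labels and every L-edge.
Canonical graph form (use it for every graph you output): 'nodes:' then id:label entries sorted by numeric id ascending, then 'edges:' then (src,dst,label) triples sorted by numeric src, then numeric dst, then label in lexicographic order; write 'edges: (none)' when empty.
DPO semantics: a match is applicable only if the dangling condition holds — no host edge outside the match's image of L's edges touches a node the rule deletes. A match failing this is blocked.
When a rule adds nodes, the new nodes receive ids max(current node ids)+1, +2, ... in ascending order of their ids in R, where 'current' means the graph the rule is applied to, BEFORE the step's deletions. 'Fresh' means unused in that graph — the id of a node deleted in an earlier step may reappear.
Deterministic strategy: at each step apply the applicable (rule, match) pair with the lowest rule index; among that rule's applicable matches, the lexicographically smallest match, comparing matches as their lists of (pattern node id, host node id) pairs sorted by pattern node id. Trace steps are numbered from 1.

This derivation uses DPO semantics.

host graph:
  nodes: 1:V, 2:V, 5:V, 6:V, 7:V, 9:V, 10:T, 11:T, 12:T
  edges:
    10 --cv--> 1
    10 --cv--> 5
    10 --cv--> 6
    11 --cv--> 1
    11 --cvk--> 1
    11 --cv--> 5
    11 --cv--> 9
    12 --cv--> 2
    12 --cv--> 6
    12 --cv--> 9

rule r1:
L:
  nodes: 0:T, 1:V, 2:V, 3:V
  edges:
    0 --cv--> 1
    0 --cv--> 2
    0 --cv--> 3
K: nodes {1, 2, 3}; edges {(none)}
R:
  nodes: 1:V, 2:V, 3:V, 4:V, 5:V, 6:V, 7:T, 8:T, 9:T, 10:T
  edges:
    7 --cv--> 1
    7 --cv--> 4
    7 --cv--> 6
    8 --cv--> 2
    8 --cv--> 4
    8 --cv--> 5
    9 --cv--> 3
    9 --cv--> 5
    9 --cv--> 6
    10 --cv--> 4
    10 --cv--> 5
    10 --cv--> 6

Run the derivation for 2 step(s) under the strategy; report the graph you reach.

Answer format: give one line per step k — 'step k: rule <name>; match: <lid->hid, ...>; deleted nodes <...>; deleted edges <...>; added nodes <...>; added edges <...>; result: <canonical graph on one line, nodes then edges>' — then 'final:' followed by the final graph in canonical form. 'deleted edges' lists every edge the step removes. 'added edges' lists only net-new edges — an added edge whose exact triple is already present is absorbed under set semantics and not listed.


step 1: rule r1; match: 0->10, 1->1, 2->5, 3->6; deleted nodes 10; deleted edges (10,1,cv); (10,5,cv); (10,6,cv); added nodes 13, 14, 15, 16, 17, 18, 19; added edges (16,1,cv); (16,13,cv); (16,15,cv); (17,5,cv); (17,13,cv); (17,14,cv); (18,6,cv); (18,14,cv); (18,15,cv); (19,13,cv); (19,14,cv); (19,15,cv); result: nodes: 1:V, 2:V, 5:V, 6:V, 7:V, 9:V, 11:T, 12:T, 13:V, 14:V, 15:V, 16:T, 17:T, 18:T, 19:T edges: (11,1,cv); (11,1,cvk); (11,5,cv); (11,9,cv); (12,2,cv); (12,6,cv); (12,9,cv); (16,1,cv); (16,13,cv); (16,15,cv); (17,5,cv); (17,13,cv); (17,14,cv); (18,6,cv); (18,14,cv); (18,15,cv); (19,13,cv); (19,14,cv); (19,15,cv)
step 2: rule r1; match: 0->12, 1->2, 2->6, 3->9; deleted nodes 12; deleted edges (12,2,cv); (12,6,cv); (12,9,cv); added nodes 20, 21, 22, 23, 24, 25, 26; added edges (23,2,cv); (23,20,cv); (23,22,cv); (24,6,cv); (24,20,cv); (24,21,cv); (25,9,cv); (25,21,cv); (25,22,cv); (26,20,cv); (26,21,cv); (26,22,cv); result: nodes: 1:V, 2:V, 5:V, 6:V, 7:V, 9:V, 11:T, 13:V, 14:V, 15:V, 16:T, 17:T, 18:T, 19:T, 20:V, 21:V, 22:V, 23:T, 24:T, 25:T, 26:T edges: (11,1,cv); (11,1,cvk); (11,5,cv); (11,9,cv); (16,1,cv); (16,13,cv); (16,15,cv); (17,5,cv); (17,13,cv); (17,14,cv); (18,6,cv); (18,14,cv); (18,15,cv); (19,13,cv); (19,14,cv); (19,15,cv); (23,2,cv); (23,20,cv); (23,22,cv); (24,6,cv); (24,20,cv); (24,21,cv); (25,9,cv); (25,21,cv); (25,22,cv); (26,20,cv); (26,21,cv); (26,22,cv)
final:
nodes: 1:V, 2:V, 5:V, 6:V, 7:V, 9:V, 11:T, 13:V, 14:V, 15:V, 16:T, 17:T, 18:T, 19:T, 20:V, 21:V, 22:V, 23:T, 24:T, 25:T, 26:T
edges: (11,1,cv); (11,1,cvk); (11,5,cv); (11,9,cv); (16,1,cv); (16,13,cv); (16,15,cv); (17,5,cv); (17,13,cv); (17,14,cv); (18,6,cv); (18,14,cv); (18,15,cv); (19,13,cv); (19,14,cv); (19,15,cv); (23,2,cv); (23,20,cv); (23,22,cv); (24,6,cv); (24,20,cv); (24,21,cv); (25,9,cv); (25,21,cv); (25,22,cv); (26,20,cv); (26,21,cv); (26,22,cv)


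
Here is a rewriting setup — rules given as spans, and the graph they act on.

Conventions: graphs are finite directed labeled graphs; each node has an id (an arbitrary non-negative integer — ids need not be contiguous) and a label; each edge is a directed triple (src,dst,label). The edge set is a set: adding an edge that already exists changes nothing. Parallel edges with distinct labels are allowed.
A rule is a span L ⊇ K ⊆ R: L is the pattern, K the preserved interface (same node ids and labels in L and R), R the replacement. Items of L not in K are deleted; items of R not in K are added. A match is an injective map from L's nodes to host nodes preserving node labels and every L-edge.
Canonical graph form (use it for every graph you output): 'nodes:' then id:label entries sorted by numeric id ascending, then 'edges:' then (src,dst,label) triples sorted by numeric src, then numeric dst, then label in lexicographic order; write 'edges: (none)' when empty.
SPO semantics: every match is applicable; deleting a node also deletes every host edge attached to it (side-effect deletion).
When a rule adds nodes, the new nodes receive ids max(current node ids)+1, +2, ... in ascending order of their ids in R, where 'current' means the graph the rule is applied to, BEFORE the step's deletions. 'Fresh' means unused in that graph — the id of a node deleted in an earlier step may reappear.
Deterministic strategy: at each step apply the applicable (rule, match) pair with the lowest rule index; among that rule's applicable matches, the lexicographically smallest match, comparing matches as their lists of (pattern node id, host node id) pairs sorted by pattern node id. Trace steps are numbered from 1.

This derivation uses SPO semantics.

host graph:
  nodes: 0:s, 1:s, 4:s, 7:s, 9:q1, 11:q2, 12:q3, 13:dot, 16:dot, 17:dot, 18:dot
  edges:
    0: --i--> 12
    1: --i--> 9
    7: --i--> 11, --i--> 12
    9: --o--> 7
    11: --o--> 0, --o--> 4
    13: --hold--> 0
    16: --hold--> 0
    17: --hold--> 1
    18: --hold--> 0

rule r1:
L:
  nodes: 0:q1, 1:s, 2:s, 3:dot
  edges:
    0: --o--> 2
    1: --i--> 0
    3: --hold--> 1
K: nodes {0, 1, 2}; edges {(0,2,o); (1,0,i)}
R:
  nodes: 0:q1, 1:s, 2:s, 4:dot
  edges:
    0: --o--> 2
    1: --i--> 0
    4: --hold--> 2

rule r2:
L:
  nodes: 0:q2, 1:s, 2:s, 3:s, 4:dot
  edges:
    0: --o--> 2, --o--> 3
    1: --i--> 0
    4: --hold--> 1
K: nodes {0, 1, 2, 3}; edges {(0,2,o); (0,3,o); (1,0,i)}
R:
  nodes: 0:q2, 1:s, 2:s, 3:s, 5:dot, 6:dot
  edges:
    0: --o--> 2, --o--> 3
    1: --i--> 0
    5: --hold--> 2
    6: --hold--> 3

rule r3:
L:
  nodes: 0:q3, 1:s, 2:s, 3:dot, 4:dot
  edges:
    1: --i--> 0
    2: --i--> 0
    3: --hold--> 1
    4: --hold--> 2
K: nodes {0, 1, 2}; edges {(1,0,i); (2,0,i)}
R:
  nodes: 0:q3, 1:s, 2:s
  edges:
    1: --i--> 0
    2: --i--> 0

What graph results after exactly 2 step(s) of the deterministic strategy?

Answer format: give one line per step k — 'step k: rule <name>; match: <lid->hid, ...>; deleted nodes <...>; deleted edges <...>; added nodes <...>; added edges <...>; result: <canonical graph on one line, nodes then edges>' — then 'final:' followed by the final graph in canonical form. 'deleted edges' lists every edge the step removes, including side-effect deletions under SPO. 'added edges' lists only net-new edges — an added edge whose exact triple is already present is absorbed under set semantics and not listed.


step 1: rule r1; match: 0->9, 1->1, 2->7, 3->17; deleted nodes 17; deleted edges (17,1,hold); added nodes 19; added edges (19,7,hold); result: nodes: 0:s, 1:s, 4:s, 7:s, 9:q1, 11:q2, 12:q3, 13:dot, 16:dot, 18:dot, 19:dot edges: (0,12,i); (1,9,i); (7,11,i); (7,12,i); (9,7,o); (11,0,o); (11,4,o); (13,0,hold); (16,0,hold); (18,0,hold); (19,7,hold)
step 2: rule r2; match: 0->11, 1->7, 2->0, 3->4, 4->19; deleted nodes 19; deleted edges (19,7,hold); added nodes 20, 21; added edges (20,0,hold); (21,4,hold); result: nodes: 0:s, 1:s, 4:s, 7:s, 9:q1, 11:q2, 12:q3, 13:dot, 16:dot, 18:dot, 20:dot, 21:dot edges: (0,12,i); (1,9,i); (7,11,i); (7,12,i); (9,7,o); (11,0,o); (11,4,o); (13,0,hold); (16,0,hold); (18,0,hold); (20,0,hold); (21,4,hold)
final:
nodes: 0:s, 1:s, 4:s, 7:s, 9:q1, 11:q2, 12:q3, 13:dot, 16:dot, 18:dot, 20:dot, 21:dot
edges: (0,12,i); (1,9,i); (7,11,i); (7,12,i); (9,7,o); (11,0,o); (11,4,o); (13,0,hold); (16,0,hold); (18,0,hold); (20,0,hold); (21,4,hold)


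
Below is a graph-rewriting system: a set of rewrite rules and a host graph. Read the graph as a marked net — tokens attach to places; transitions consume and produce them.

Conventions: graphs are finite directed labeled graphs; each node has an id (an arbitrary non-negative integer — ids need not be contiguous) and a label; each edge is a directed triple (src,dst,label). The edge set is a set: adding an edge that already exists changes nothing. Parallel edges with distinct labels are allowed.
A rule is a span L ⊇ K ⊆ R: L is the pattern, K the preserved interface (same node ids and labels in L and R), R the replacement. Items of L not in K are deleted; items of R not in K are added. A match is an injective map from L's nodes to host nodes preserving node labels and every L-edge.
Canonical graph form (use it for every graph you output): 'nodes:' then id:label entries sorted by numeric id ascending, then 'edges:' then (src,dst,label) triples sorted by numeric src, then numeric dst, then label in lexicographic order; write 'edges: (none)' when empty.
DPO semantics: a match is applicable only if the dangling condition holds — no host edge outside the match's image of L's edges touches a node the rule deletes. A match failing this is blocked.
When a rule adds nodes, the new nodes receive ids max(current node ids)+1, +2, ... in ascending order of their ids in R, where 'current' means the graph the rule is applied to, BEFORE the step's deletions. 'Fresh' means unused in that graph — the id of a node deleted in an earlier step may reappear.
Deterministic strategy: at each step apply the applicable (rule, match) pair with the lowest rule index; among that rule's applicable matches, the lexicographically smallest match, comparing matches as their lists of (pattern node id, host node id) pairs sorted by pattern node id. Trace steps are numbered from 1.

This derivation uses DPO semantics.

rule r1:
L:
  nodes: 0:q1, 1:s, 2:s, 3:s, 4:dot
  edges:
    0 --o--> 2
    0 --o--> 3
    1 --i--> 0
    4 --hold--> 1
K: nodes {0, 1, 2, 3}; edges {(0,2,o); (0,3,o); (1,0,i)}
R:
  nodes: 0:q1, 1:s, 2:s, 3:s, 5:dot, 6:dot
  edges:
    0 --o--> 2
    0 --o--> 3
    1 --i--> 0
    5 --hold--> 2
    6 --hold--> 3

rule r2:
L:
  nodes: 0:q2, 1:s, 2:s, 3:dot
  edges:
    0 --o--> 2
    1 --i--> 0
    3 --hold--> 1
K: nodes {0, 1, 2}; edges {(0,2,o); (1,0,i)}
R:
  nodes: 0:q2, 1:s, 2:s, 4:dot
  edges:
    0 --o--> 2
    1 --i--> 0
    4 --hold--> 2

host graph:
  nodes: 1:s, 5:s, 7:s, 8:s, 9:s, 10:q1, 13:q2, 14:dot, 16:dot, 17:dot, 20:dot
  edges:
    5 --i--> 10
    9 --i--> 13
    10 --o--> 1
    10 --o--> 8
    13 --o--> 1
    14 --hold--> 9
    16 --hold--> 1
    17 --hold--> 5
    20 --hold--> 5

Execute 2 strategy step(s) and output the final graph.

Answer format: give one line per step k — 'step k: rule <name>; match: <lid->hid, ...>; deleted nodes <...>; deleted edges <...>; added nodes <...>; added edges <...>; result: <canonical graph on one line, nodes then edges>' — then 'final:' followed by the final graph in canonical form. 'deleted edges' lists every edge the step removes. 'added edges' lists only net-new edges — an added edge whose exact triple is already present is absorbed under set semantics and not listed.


step 1: rule r1; match: 0->10, 1->5, 2->1, 3->8, 4->17; deleted nodes 17; deleted edges (17,5,hold); added nodes 21, 22; added edges (21,1,hold); (22,8,hold); result: nodes: 1:s, 5:s, 7:s, 8:s, 9:s, 10:q1, 13:q2, 14:dot, 16:dot, 20:dot, 21:dot, 22:dot edges: (5,10,i); (9,13,i); (10,1,o); (10,8,o); (13,1,o); (14,9,hold); (16,1,hold); (20,5,hold); (21,1,hold); (22,8,hold)
step 2: rule r1; match: 0->10, 1->5, 2->1, 3->8, 4->20; deleted nodes 20; deleted edges (20,5,hold); added nodes 23, 24; added edges (23,1,hold); (24,8,hold); result: nodes: 1:s, 5:s, 7:s, 8:s, 9:s, 10:q1, 13:q2, 14:dot, 16:dot, 21:dot, 22:dot, 23:dot, 24:dot edges: (5,10,i); (9,13,i); (10,1,o); (10,8,o); (13,1,o); (14,9,hold); (16,1,hold); (21,1,hold); (22,8,hold); (23,1,hold); (24,8,hold)
final:
nodes: 1:s, 5:s, 7:s, 8:s, 9:s, 10:q1, 13:q2, 14:dot, 16:dot, 21:dot, 22:dot, 23:dot, 24:dot
edges: (5,10,i); (9,13,i); (10,1,o); (10,8,o); (13,1,o); (14,9,hold); (16,1,hold); (21,1,hold); (22,8,hold); (23,1,hold); (24,8,hold)


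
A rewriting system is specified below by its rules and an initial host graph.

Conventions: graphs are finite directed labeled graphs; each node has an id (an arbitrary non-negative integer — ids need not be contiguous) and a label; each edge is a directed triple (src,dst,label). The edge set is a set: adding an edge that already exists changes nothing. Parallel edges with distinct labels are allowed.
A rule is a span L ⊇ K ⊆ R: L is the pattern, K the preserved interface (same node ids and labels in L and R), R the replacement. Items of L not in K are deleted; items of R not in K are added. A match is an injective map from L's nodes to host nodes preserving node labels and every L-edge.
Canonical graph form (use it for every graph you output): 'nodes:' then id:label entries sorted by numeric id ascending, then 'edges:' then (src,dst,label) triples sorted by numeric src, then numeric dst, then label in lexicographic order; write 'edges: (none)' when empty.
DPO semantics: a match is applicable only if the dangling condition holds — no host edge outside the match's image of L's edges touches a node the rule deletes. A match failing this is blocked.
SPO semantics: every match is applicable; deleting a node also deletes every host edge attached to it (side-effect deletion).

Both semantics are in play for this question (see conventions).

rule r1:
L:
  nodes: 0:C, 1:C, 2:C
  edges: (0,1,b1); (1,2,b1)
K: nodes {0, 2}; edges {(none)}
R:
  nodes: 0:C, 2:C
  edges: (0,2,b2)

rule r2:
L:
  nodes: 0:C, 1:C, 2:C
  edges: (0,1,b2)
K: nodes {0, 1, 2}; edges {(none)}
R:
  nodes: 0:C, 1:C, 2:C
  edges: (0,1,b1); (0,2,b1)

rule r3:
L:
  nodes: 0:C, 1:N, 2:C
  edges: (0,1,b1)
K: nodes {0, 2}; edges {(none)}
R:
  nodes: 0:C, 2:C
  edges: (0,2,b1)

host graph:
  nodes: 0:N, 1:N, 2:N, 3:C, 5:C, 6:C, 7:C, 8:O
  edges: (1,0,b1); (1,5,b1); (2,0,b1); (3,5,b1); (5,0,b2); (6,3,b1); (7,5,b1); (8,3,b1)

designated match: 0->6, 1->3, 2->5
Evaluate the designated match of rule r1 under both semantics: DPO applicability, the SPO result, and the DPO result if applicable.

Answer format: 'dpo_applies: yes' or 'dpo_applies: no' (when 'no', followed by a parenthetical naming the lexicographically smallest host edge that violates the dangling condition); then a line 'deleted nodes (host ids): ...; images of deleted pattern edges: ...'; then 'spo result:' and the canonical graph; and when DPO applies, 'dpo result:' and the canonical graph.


dpo_applies: no
(the rule deletes node 3, which keeps host edge (8,3,b1) outside the match image — the dangling condition fails, DPO blocks; SPO proceeds and side-deletes such edges)
deleted nodes (host ids): 3; images of deleted pattern edges: (3,5,b1); (6,3,b1)
spo result:
nodes: 0:N, 1:N, 2:N, 5:C, 6:C, 7:C, 8:O
edges: (1,0,b1); (1,5,b1); (2,0,b1); (5,0,b2); (6,5,b2); (7,5,b1)


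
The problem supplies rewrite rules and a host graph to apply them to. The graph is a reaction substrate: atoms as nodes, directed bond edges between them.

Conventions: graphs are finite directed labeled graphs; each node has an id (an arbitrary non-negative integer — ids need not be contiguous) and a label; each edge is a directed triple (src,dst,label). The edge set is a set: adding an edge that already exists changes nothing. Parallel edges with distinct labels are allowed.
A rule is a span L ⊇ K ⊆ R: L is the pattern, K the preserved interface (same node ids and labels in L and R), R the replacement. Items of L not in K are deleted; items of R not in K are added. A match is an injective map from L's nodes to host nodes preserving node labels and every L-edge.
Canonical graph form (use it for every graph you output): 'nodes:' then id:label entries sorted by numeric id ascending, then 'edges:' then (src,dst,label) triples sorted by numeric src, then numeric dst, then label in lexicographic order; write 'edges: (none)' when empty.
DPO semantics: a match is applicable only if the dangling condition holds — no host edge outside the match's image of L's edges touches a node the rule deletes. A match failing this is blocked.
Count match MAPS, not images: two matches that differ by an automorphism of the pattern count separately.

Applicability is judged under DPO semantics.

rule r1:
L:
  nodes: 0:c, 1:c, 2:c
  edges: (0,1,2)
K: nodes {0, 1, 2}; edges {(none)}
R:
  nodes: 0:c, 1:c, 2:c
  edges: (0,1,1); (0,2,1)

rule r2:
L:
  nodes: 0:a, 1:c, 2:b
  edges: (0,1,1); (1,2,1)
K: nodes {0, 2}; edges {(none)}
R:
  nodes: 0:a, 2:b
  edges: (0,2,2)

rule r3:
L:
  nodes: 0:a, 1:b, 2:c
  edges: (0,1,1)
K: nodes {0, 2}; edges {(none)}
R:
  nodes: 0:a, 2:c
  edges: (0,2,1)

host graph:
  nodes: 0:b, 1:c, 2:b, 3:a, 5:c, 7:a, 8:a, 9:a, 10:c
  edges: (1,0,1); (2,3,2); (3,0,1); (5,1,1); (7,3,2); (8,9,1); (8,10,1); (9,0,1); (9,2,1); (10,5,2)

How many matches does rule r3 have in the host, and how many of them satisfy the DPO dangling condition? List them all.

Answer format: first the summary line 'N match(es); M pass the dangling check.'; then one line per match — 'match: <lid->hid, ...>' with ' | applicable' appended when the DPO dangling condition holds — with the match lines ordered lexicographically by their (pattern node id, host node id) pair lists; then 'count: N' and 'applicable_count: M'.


9 match(es); 0 pass the dangling check.
match: 0->3, 1->0, 2->1
match: 0->3, 1->0, 2->5
match: 0->3, 1->0, 2->10
match: 0->9, 1->0, 2->1
match: 0->9, 1->0, 2->5
match: 0->9, 1->0, 2->10
match: 0->9, 1->2, 2->1
match: 0->9, 1->2, 2->5
match: 0->9, 1->2, 2->10
count: 9
applicable_count: 0


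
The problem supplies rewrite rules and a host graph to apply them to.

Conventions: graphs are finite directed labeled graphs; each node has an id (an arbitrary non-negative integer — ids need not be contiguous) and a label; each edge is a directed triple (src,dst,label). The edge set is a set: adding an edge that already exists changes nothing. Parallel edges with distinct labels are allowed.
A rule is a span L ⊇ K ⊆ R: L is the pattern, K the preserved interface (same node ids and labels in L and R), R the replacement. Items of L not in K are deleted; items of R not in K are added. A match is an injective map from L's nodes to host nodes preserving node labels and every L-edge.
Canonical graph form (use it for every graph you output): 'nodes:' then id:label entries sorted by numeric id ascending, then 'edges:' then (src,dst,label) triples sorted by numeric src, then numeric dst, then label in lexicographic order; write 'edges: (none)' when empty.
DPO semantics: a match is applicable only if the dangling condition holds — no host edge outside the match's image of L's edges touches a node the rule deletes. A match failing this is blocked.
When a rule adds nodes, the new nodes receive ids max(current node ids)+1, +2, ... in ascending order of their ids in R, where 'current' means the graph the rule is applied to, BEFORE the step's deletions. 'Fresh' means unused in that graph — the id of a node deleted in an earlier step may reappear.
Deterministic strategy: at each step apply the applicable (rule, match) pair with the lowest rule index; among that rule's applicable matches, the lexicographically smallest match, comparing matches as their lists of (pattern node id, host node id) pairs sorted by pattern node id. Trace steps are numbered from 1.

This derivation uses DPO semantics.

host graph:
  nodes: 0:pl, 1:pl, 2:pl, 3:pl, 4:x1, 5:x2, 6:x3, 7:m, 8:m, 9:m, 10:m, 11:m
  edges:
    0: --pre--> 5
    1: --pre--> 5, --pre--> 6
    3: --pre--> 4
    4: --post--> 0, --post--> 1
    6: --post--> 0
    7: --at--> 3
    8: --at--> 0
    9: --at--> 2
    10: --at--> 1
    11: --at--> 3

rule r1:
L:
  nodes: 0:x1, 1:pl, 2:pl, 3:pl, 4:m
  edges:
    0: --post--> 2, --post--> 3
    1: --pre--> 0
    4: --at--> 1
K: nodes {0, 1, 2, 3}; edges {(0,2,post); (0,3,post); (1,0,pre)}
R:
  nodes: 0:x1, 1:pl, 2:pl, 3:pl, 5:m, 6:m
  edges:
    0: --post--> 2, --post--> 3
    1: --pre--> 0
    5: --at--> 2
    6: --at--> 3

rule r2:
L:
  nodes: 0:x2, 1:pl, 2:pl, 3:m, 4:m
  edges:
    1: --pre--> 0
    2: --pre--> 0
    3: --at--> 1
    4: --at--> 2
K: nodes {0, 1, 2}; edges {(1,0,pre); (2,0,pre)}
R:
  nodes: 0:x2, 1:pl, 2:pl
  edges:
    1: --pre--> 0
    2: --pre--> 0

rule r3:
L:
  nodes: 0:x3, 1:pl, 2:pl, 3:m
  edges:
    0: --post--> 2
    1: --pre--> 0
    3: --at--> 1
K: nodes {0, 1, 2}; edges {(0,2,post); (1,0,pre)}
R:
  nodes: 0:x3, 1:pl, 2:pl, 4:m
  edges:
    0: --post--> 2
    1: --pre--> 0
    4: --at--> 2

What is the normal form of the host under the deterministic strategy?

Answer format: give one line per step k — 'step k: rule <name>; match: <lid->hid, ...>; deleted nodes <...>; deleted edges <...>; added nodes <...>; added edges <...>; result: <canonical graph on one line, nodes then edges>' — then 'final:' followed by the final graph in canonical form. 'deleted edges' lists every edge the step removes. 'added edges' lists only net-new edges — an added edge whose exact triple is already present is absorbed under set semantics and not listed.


step 1: rule r1; match: 0->4, 1->3, 2->0, 3->1, 4->7; deleted nodes 7; deleted edges (7,3,at); added nodes 12, 13; added edges (12,0,at); (13,1,at); result: nodes: 0:pl, 1:pl, 2:pl, 3:pl, 4:x1, 5:x2, 6:x3, 8:m, 9:m, 10:m, 11:m, 12:m, 13:m edges: (0,5,pre); (1,5,pre); (1,6,pre); (3,4,pre); (4,0,post); (4,1,post); (6,0,post); (8,0,at); (9,2,at); (10,1,at); (11,3,at); (12,0,at); (13,1,at)
step 2: rule r1; match: 0->4, 1->3, 2->0, 3->1, 4->11; deleted nodes 11; deleted edges (11,3,at); added nodes 14, 15; added edges (14,0,at); (15,1,at); result: nodes: 0:pl, 1:pl, 2:pl, 3:pl, 4:x1, 5:x2, 6:x3, 8:m, 9:m, 10:m, 12:m, 13:m, 14:m, 15:m edges: (0,5,pre); (1,5,pre); (1,6,pre); (3,4,pre); (4,0,post); (4,1,post); (6,0,post); (8,0,at); (9,2,at); (10,1,at); (12,0,at); (13,1,at); (14,0,at); (15,1,at)
step 3: rule r2; match: 0->5, 1->0, 2->1, 3->8, 4->10; deleted nodes 8, 10; deleted edges (8,0,at); (10,1,at); added nodes (none); added edges (none); result: nodes: 0:pl, 1:pl, 2:pl, 3:pl, 4:x1, 5:x2, 6:x3, 9:m, 12:m, 13:m, 14:m, 15:m edges: (0,5,pre); (1,5,pre); (1,6,pre); (3,4,pre); (4,0,post); (4,1,post); (6,0,post); (9,2,at); (12,0,at); (13,1,at); (14,0,at); (15,1,at)
step 4: rule r2; match: 0->5, 1->0, 2->1, 3->12, 4->13; deleted nodes 12, 13; deleted edges (12,0,at); (13,1,at); added nodes (none); added edges (none); result: nodes: 0:pl, 1:pl, 2:pl, 3:pl, 4:x1, 5:x2, 6:x3, 9:m, 14:m, 15:m edges: (0,5,pre); (1,5,pre); (1,6,pre); (3,4,pre); (4,0,post); (4,1,post); (6,0,post); (9,2,at); (14,0,at); (15,1,at)
step 5: rule r2; match: 0->5, 1->0, 2->1, 3->14, 4->15; deleted nodes 14, 15; deleted edges (14,0,at); (15,1,at); added nodes (none); added edges (none); result: nodes: 0:pl, 1:pl, 2:pl, 3:pl, 4:x1, 5:x2, 6:x3, 9:m edges: (0,5,pre); (1,5,pre); (1,6,pre); (3,4,pre); (4,0,post); (4,1,post); (6,0,post); (9,2,at)
final:
nodes: 0:pl, 1:pl, 2:pl, 3:pl, 4:x1, 5:x2, 6:x3, 9:m
edges: (0,5,pre); (1,5,pre); (1,6,pre); (3,4,pre); (4,0,post); (4,1,post); (6,0,post); (9,2,at)
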